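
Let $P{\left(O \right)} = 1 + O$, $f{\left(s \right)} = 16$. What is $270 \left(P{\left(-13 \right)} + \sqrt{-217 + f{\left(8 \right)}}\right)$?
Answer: $-3240 + 270 i \sqrt{201} \approx -3240.0 + 3827.9 i$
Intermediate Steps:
$270 \left(P{\left(-13 \right)} + \sqrt{-217 + f{\left(8 \right)}}\right) = 270 \left(\left(1 - 13\right) + \sqrt{-217 + 16}\right) = 270 \left(-12 + \sqrt{-201}\right) = 270 \left(-12 + i \sqrt{201}\right) = -3240 + 270 i \sqrt{201}$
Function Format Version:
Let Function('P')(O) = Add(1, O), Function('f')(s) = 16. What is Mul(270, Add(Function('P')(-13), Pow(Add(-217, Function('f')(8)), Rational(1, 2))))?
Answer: Add(-3240, Mul(270, I, Pow(201, Rational(1, 2)))) ≈ Add(-3240.0, Mul(3827.9, I))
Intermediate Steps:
Mul(270, Add(Function('P')(-13), Pow(Add(-217, Function('f')(8)), Rational(1, 2)))) = Mul(270, Add(Add(1, -13), Pow(Add(-217, 16), Rational(1, 2)))) = Mul(270, Add(-12, Pow(-201, Rational(1, 2)))) = Mul(270, Add(-12, Mul(I, Pow(201, Rational(1, 2))))) = Add(-3240, Mul(270, I, Pow(201, Rational(1, 2))))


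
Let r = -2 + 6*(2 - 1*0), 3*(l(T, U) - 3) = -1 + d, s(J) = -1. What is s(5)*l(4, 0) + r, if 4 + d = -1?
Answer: 9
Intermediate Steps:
d = -5 (d = -4 - 1 = -5)
l(T, U) = 1 (l(T, U) = 3 + (-1 - 5)/3 = 3 + (1/3)*(-6) = 3 - 2 = 1)
r = 10 (r = -2 + 6*(2 + 0) = -2 + 6*2 = -2 + 12 = 10)
s(5)*l(4, 0) + r = -1*1 + 10 = -1 + 10 = 9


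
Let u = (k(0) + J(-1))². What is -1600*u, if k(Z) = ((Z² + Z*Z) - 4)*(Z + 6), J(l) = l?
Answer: -1000000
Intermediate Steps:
k(Z) = (-4 + 2*Z²)*(6 + Z) (k(Z) = ((Z² + Z²) - 4)*(6 + Z) = (2*Z² - 4)*(6 + Z) = (-4 + 2*Z²)*(6 + Z))
u = 625 (u = ((-24 - 4*0 + 2*0³ + 12*0²) - 1)² = ((-24 + 0 + 2*0 + 12*0) - 1)² = ((-24 + 0 + 0 + 0) - 1)² = (-24 - 1)² = (-25)² = 625)
-1600*u = -1600*625 = -1000000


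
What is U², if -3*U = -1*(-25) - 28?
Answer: 1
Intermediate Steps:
U = 1 (U = -(-1*(-25) - 28)/3 = -(25 - 28)/3 = -⅓*(-3) = 1)
U² = 1² = 1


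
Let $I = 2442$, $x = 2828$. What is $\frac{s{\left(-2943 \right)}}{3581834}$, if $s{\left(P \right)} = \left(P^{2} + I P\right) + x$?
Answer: $\frac{1477271}{3581834} \approx 0.41243$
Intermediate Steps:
$s{\left(P \right)} = 2828 + P^{2} + 2442 P$ ($s{\left(P \right)} = \left(P^{2} + 2442 P\right) + 2828 = 2828 + P^{2} + 2442 P$)
$\frac{s{\left(-2943 \right)}}{3581834} = \frac{2828 + \left(-2943\right)^{2} + 2442 \left(-2943\right)}{3581834} = \left(2828 + 8661249 - 7186806\right) \frac{1}{3581834} = 1477271 \cdot \frac{1}{3581834} = \frac{1477271}{3581834}$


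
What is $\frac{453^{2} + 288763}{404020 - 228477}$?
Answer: $\frac{493972}{175543} \approx 2.814$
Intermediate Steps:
$\frac{453^{2} + 288763}{404020 - 228477} = \frac{205209 + 288763}{175543} = 493972 \cdot \frac{1}{175543} = \frac{493972}{175543}$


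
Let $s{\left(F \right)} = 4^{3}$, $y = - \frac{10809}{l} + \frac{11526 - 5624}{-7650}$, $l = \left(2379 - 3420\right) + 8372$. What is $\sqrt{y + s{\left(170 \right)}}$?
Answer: $\frac{\sqrt{215810418578438}}{1869405} \approx 7.8584$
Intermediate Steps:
$l = 7331$ ($l = -1041 + 8372 = 7331$)
$y = - \frac{62978206}{28041075}$ ($y = - \frac{10809}{7331} + \frac{11526 - 5624}{-7650} = \left(-10809\right) \frac{1}{7331} + \left(11526 - 5624\right) \left(- \frac{1}{7650}\right) = - \frac{10809}{7331} + 5902 \left(- \frac{1}{7650}\right) = - \frac{10809}{7331} - \frac{2951}{3825} = - \frac{62978206}{28041075} \approx -2.2459$)
$s{\left(F \right)} = 64$
$\sqrt{y + s{\left(170 \right)}} = \sqrt{- \frac{62978206}{28041075} + 64} = \sqrt{\frac{1731650594}{28041075}} = \frac{\sqrt{215810418578438}}{1869405}$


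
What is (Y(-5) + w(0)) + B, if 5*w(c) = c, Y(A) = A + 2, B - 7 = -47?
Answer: -43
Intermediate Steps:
B = -40 (B = 7 - 47 = -40)
Y(A) = 2 + A
w(c) = c/5
(Y(-5) + w(0)) + B = ((2 - 5) + (⅕)*0) - 40 = (-3 + 0) - 40 = -3 - 40 = -43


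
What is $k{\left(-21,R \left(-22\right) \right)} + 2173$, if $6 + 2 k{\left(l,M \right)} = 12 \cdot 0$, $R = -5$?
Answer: $2170$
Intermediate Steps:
$k{\left(l,M \right)} = -3$ ($k{\left(l,M \right)} = -3 + \frac{12 \cdot 0}{2} = -3 + \frac{1}{2} \cdot 0 = -3 + 0 = -3$)
$k{\left(-21,R \left(-22\right) \right)} + 2173 = -3 + 2173 = 2170$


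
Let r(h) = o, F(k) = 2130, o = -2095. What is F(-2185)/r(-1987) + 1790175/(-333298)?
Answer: -892068273/139651862 ≈ -6.3878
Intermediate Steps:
r(h) = -2095
F(-2185)/r(-1987) + 1790175/(-333298) = 2130/(-2095) + 1790175/(-333298) = 2130*(-1/2095) + 1790175*(-1/333298) = -426/419 - 1790175/333298 = -892068273/139651862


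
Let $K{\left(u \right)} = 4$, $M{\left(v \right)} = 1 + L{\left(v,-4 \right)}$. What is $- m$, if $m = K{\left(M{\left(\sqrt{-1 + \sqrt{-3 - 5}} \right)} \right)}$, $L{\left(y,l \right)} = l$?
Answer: $-4$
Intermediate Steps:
$M{\left(v \right)} = -3$ ($M{\left(v \right)} = 1 - 4 = -3$)
$m = 4$
$- m = \left(-1\right) 4 = -4$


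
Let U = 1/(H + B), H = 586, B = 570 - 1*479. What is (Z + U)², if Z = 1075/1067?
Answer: 531210660964/521802524881 ≈ 1.0180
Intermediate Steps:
B = 91 (B = 570 - 479 = 91)
Z = 1075/1067 (Z = 1075*(1/1067) = 1075/1067 ≈ 1.0075)
U = 1/677 (U = 1/(586 + 91) = 1/677 ≈ 0.0014771)
(Z + U)² = (1075/1067 + 1/677)² = (728842/722359)² = 531210660964/521802524881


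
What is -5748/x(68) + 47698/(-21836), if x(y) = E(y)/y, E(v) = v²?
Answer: -16094599/185606 ≈ -86.714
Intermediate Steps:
x(y) = y (x(y) = y²/y = y)
-5748/x(68) + 47698/(-21836) = -5748/68 + 47698/(-21836) = -5748*1/68 + 47698*(-1/21836) = -1437/17 - 23849/10918 = -16094599/185606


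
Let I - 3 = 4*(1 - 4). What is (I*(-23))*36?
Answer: 7452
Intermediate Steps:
I = -9 (I = 3 + 4*(1 - 4) = 3 + 4*(-3) = 3 - 12 = -9)
(I*(-23))*36 = -9*(-23)*36 = 207*36 = 7452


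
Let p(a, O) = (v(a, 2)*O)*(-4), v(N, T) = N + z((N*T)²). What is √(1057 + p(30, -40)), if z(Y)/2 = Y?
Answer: √1157857 ≈ 1076.0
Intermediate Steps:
z(Y) = 2*Y
v(N, T) = N + 2*N²*T² (v(N, T) = N + 2*(N*T)² = N + 2*(N²*T²) = N + 2*N²*T²)
p(a, O) = -4*O*a*(1 + 8*a) (p(a, O) = ((a*(1 + 2*a*2²))*O)*(-4) = ((a*(1 + 2*a*4))*O)*(-4) = ((a*(1 + 8*a))*O)*(-4) = (O*a*(1 + 8*a))*(-4) = -4*O*a*(1 + 8*a))
√(1057 + p(30, -40)) = √(1057 - 4*(-40)*30*(1 + 8*30)) = √(1057 - 4*(-40)*30*(1 + 240)) = √(1057 - 4*(-40)*30*241) = √(1057 + 1156800) = √1157857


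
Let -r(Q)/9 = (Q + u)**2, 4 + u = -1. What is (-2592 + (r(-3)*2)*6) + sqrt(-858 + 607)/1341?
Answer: -9504 + I*sqrt(251)/1341 ≈ -9504.0 + 0.011814*I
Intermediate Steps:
u = -5 (u = -4 - 1 = -5)
r(Q) = -9*(-5 + Q)**2 (r(Q) = -9*(Q - 5)**2 = -9*(-5 + Q)**2)
(-2592 + (r(-3)*2)*6) + sqrt(-858 + 607)/1341 = (-2592 + (-9*(-5 - 3)**2*2)*6) + sqrt(-858 + 607)/1341 = (-2592 + (-9*(-8)**2*2)*6) + sqrt(-251)*(1/1341) = (-2592 + (-9*64*2)*6) + (I*sqrt(251))*(1/1341) = (-2592 - 576*2*6) + I*sqrt(251)/1341 = (-2592 - 1152*6) + I*sqrt(251)/1341 = (-2592 - 6912) + I*sqrt(251)/1341 = -9504 + I*sqrt(251)/1341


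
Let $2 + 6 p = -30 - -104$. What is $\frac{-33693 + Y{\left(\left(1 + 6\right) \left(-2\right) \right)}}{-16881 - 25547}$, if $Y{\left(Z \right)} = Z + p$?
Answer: $\frac{33695}{42428} \approx 0.79417$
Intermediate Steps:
$p = 12$ ($p = - \frac{1}{3} + \frac{-30 - -104}{6} = - \frac{1}{3} + \frac{-30 + 104}{6} = - \frac{1}{3} + \frac{1}{6} \cdot 74 = - \frac{1}{3} + \frac{37}{3} = 12$)
$Y{\left(Z \right)} = 12 + Z$ ($Y{\left(Z \right)} = Z + 12 = 12 + Z$)
$\frac{-33693 + Y{\left(\left(1 + 6\right) \left(-2\right) \right)}}{-16881 - 25547} = \frac{-33693 + \left(12 + \left(1 + 6\right) \left(-2\right)\right)}{-16881 - 25547} = \frac{-33693 + \left(12 + 7 \left(-2\right)\right)}{-42428} = \left(-33693 + \left(12 - 14\right)\right) \left(- \frac{1}{42428}\right) = \left(-33693 - 2\right) \left(- \frac{1}{42428}\right) = \left(-33695\right) \left(- \frac{1}{42428}\right) = \frac{33695}{42428}$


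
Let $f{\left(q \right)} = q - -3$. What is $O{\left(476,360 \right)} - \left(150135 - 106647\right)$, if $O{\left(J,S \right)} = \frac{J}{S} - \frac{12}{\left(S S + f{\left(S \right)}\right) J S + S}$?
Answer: $- \frac{121058539965296}{2783807505} \approx -43487.0$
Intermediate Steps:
$f{\left(q \right)} = 3 + q$ ($f{\left(q \right)} = q + 3 = 3 + q$)
$O{\left(J,S \right)} = - \frac{12}{S + J S \left(3 + S + S^{2}\right)} + \frac{J}{S}$ ($O{\left(J,S \right)} = \frac{J}{S} - \frac{12}{\left(S S + \left(3 + S\right)\right) J S + S} = \frac{J}{S} - \frac{12}{\left(S^{2} + \left(3 + S\right)\right) J S + S} = \frac{J}{S} - \frac{12}{\left(3 + S + S^{2}\right) J S + S} = \frac{J}{S} - \frac{12}{J \left(3 + S + S^{2}\right) S + S} = \frac{J}{S} - \frac{12}{J S \left(3 + S + S^{2}\right) + S} = \frac{J}{S} - \frac{12}{S + J S \left(3 + S + S^{2}\right)} = - \frac{12}{S + J S \left(3 + S + S^{2}\right)} + \frac{J}{S}$)
$O{\left(476,360 \right)} - \left(150135 - 106647\right) = \frac{-12 + 476 + 476^{2} \cdot 360^{2} + 476^{2} \left(3 + 360\right)}{360 \left(1 + 476 \cdot 360^{2} + 476 \left(3 + 360\right)\right)} - \left(150135 - 106647\right) = \frac{-12 + 476 + 226576 \cdot 129600 + 226576 \cdot 363}{360 \left(1 + 476 \cdot 129600 + 476 \cdot 363\right)} - \left(150135 - 106647\right) = \frac{-12 + 476 + 29364249600 + 82247088}{360 \left(1 + 61689600 + 172788\right)} - 43488 = \frac{1}{360} \cdot \frac{1}{61862389} \cdot 29446497152 - 43488 = \frac{3680812144}{2783807505} - 43488 = - \frac{121058539965296}{2783807505}$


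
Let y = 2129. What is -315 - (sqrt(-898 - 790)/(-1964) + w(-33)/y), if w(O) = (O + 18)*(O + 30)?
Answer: -670680/2129 + I*sqrt(422)/982 ≈ -315.02 + 0.020919*I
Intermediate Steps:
w(O) = (18 + O)*(30 + O)
-315 - (sqrt(-898 - 790)/(-1964) + w(-33)/y) = -315 - (sqrt(-898 - 790)/(-1964) + (540 + (-33)**2 + 48*(-33))/2129) = -315 - (sqrt(-1688)*(-1/1964) + (540 + 1089 - 1584)*(1/2129)) = -315 - ((2*I*sqrt(422))*(-1/1964) + 45*(1/2129)) = -315 - (-I*sqrt(422)/982 + 45/2129) = -315 - (45/2129 - I*sqrt(422)/982) = -315 + (-45/2129 + I*sqrt(422)/982) = -670680/2129 + I*sqrt(422)/982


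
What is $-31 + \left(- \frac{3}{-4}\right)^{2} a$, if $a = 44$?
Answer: $- \frac{25}{4} \approx -6.25$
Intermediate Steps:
$-31 + \left(- \frac{3}{-4}\right)^{2} a = -31 + \left(- \frac{3}{-4}\right)^{2} \cdot 44 = -31 + \left(\left(-3\right) \left(- \frac{1}{4}\right)\right)^{2} \cdot 44 = -31 + \left(\frac{3}{4}\right)^{2} \cdot 44 = -31 + \frac{9}{16} \cdot 44 = -31 + \frac{99}{4} = - \frac{25}{4}$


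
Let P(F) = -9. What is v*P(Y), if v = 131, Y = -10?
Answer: -1179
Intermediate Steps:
v*P(Y) = 131*(-9) = -1179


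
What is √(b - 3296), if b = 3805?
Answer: √509 ≈ 22.561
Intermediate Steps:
√(b - 3296) = √(3805 - 3296) = √509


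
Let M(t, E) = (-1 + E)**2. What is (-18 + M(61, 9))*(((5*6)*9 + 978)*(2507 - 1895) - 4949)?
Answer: 34906042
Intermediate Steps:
(-18 + M(61, 9))*(((5*6)*9 + 978)*(2507 - 1895) - 4949) = (-18 + (-1 + 9)**2)*(((5*6)*9 + 978)*(2507 - 1895) - 4949) = (-18 + 8**2)*((30*9 + 978)*612 - 4949) = (-18 + 64)*((270 + 978)*612 - 4949) = 46*(1248*612 - 4949) = 46*(763776 - 4949) = 46*758827 = 34906042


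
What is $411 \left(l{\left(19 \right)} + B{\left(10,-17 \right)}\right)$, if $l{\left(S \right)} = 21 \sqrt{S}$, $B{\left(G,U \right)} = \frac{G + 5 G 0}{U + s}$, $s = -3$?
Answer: $- \frac{411}{2} + 8631 \sqrt{19} \approx 37416.0$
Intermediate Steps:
$B{\left(G,U \right)} = \frac{G}{-3 + U}$ ($B{\left(G,U \right)} = \frac{G + 5 G 0}{U - 3} = \frac{G + 0}{-3 + U} = \frac{G}{-3 + U}$)
$411 \left(l{\left(19 \right)} + B{\left(10,-17 \right)}\right) = 411 \left(21 \sqrt{19} + \frac{10}{-3 - 17}\right) = 411 \left(21 \sqrt{19} + \frac{10}{-20}\right) = 411 \left(21 \sqrt{19} + 10 \left(- \frac{1}{20}\right)\right) = 411 \left(21 \sqrt{19} - \frac{1}{2}\right) = 411 \left(- \frac{1}{2} + 21 \sqrt{19}\right) = - \frac{411}{2} + 8631 \sqrt{19}$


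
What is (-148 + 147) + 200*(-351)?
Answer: -70201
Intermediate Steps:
(-148 + 147) + 200*(-351) = -1 - 70200 = -70201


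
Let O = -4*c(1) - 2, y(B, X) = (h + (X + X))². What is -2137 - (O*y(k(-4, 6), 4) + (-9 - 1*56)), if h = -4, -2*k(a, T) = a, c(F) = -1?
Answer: -2104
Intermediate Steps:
k(a, T) = -a/2
y(B, X) = (-4 + 2*X)² (y(B, X) = (-4 + (X + X))² = (-4 + 2*X)²)
O = 2 (O = -4*(-1) - 2 = 4 - 2 = 2)
-2137 - (O*y(k(-4, 6), 4) + (-9 - 1*56)) = -2137 - (2*(4*(-2 + 4)²) + (-9 - 1*56)) = -2137 - (2*(4*2²) + (-9 - 56)) = -2137 - (2*(4*4) - 65) = -2137 - (2*16 - 65) = -2137 - (32 - 65) = -2137 - 1*(-33) = -2137 + 33 = -2104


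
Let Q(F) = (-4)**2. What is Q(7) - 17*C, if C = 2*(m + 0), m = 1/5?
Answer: 46/5 ≈ 9.2000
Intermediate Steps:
m = 1/5 ≈ 0.20000
C = 2/5 (C = 2*(1/5 + 0) = 2*(1/5) = 2/5 ≈ 0.40000)
Q(F) = 16
Q(7) - 17*C = 16 - 17*2/5 = 16 - 34/5 = 46/5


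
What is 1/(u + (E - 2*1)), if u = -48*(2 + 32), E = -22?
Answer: -1/1656 ≈ -0.00060386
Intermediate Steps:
u = -1632 (u = -48*34 = -1632)
1/(u + (E - 2*1)) = 1/(-1632 + (-22 - 2*1)) = 1/(-1632 + (-22 - 2)) = 1/(-1632 - 24) = 1/(-1656) = -1/1656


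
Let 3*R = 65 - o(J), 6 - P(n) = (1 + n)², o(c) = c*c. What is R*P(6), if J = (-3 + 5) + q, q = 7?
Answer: 688/3 ≈ 229.33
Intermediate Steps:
J = 9 (J = (-3 + 5) + 7 = 2 + 7 = 9)
o(c) = c²
P(n) = 6 - (1 + n)²
R = -16/3 (R = (65 - 1*9²)/3 = (65 - 1*81)/3 = (65 - 81)/3 = (⅓)*(-16) = -16/3 ≈ -5.3333)
R*P(6) = -16*(6 - (1 + 6)²)/3 = -16*(6 - 1*7²)/3 = -16*(6 - 1*49)/3 = -16*(6 - 49)/3 = -16/3*(-43) = 688/3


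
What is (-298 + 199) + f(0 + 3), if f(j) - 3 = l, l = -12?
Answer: -108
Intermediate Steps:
f(j) = -9 (f(j) = 3 - 12 = -9)
(-298 + 199) + f(0 + 3) = (-298 + 199) - 9 = -99 - 9 = -108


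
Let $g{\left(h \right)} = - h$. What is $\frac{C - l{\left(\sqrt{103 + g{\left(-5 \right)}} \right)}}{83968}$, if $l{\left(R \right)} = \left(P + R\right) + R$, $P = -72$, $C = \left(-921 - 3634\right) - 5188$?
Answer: $- \frac{9671}{83968} - \frac{3 \sqrt{3}}{20992} \approx -0.11542$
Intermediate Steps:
$C = -9743$ ($C = -4555 - 5188 = -9743$)
$l{\left(R \right)} = -72 + 2 R$ ($l{\left(R \right)} = \left(-72 + R\right) + R = -72 + 2 R$)
$\frac{C - l{\left(\sqrt{103 + g{\left(-5 \right)}} \right)}}{83968} = \frac{-9743 - \left(-72 + 2 \sqrt{103 - -5}\right)}{83968} = \left(-9743 - \left(-72 + 2 \sqrt{103 + 5}\right)\right) \frac{1}{83968} = \left(-9743 - \left(-72 + 2 \sqrt{108}\right)\right) \frac{1}{83968} = \left(-9743 - \left(-72 + 2 \cdot 6 \sqrt{3}\right)\right) \frac{1}{83968} = \left(-9743 - \left(-72 + 12 \sqrt{3}\right)\right) \frac{1}{83968} = \left(-9743 + \left(72 - 12 \sqrt{3}\right)\right) \frac{1}{83968} = \left(-9671 - 12 \sqrt{3}\right) \frac{1}{83968} = - \frac{9671}{83968} - \frac{3 \sqrt{3}}{20992}$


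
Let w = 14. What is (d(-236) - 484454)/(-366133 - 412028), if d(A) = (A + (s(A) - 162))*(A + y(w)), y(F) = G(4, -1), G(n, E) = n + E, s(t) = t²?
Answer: 4456296/259387 ≈ 17.180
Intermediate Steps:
G(n, E) = E + n
y(F) = 3 (y(F) = -1 + 4 = 3)
d(A) = (3 + A)*(-162 + A + A²) (d(A) = (A + (A² - 162))*(A + 3) = (A + (-162 + A²))*(3 + A) = (-162 + A + A²)*(3 + A) = (3 + A)*(-162 + A + A²))
(d(-236) - 484454)/(-366133 - 412028) = ((-486 + (-236)³ - 159*(-236) + 4*(-236)²) - 484454)/(-366133 - 412028) = ((-486 - 13144256 + 37524 + 4*55696) - 484454)/(-778161) = ((-486 - 13144256 + 37524 + 222784) - 484454)*(-1/778161) = (-12884434 - 484454)*(-1/778161) = -13368888*(-1/778161) = 4456296/259387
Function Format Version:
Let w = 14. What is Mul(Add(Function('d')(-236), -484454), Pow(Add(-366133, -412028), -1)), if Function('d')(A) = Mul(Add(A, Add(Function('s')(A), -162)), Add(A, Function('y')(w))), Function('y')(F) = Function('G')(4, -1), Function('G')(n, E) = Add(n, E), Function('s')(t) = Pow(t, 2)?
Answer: Rational(4456296, 259387) ≈ 17.180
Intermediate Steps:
Function('G')(n, E) = Add(E, n)
Function('y')(F) = 3 (Function('y')(F) = Add(-1, 4) = 3)
Function('d')(A) = Mul(Add(3, A), Add(-162, A, Pow(A, 2))) (Function('d')(A) = Mul(Add(A, Add(Pow(A, 2), -162)), Add(A, 3)) = Mul(Add(A, Add(-162, Pow(A, 2))), Add(3, A)) = Mul(Add(-162, A, Pow(A, 2)), Add(3, A)) = Mul(Add(3, A), Add(-162, A, Pow(A, 2))))
Mul(Add(Function('d')(-236), -484454), Pow(Add(-366133, -412028), -1)) = Mul(Add(Add(-486, Pow(-236, 3), Mul(-159, -236), Mul(4, Pow(-236, 2))), -484454), Pow(Add(-366133, -412028), -1)) = Mul(Add(Add(-486, -13144256, 37524, Mul(4, 55696)), -484454), Pow(-778161, -1)) = Mul(Add(Add(-486, -13144256, 37524, 222784), -484454), Rational(-1, 778161)) = Mul(Add(-12884434, -484454), Rational(-1, 778161)) = Mul(-13368888, Rational(-1, 778161)) = Rational(4456296, 259387)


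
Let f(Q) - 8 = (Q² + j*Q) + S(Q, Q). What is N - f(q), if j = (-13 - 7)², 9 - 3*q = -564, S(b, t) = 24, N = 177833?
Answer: 64920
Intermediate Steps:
q = 191 (q = 3 - ⅓*(-564) = 3 + 188 = 191)
j = 400 (j = (-20)² = 400)
f(Q) = 32 + Q² + 400*Q (f(Q) = 8 + ((Q² + 400*Q) + 24) = 8 + (24 + Q² + 400*Q) = 32 + Q² + 400*Q)
N - f(q) = 177833 - (32 + 191² + 400*191) = 177833 - (32 + 36481 + 76400) = 177833 - 1*112913 = 177833 - 112913 = 64920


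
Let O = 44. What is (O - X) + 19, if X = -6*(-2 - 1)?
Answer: 45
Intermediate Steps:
X = 18 (X = -6*(-3) = 18)
(O - X) + 19 = (44 - 1*18) + 19 = (44 - 18) + 19 = 26 + 19 = 45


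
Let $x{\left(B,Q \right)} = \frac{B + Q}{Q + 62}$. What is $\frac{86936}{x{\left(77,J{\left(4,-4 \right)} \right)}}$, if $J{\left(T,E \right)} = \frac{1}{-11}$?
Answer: $\frac{9867236}{141} \approx 69980.0$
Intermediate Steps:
$J{\left(T,E \right)} = - \frac{1}{11}$
$x{\left(B,Q \right)} = \frac{B + Q}{62 + Q}$
$\frac{86936}{x{\left(77,J{\left(4,-4 \right)} \right)}} = \frac{86936}{\frac{1}{62 - \frac{1}{11}} \left(77 - \frac{1}{11}\right)} = \frac{86936}{\frac{1}{\frac{681}{11}} \cdot \frac{846}{11}} = \frac{86936}{\frac{11}{681} \cdot \frac{846}{11}} = \frac{86936}{\frac{282}{227}} = 86936 \cdot \frac{227}{282} = \frac{9867236}{141}$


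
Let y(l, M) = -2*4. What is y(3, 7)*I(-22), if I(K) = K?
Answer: 176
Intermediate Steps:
y(l, M) = -8
y(3, 7)*I(-22) = -8*(-22) = 176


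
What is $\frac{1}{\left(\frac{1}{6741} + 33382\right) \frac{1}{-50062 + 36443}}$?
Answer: $- \frac{91805679}{225028063} \approx -0.40797$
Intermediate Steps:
$\frac{1}{\left(\frac{1}{6741} + 33382\right) \frac{1}{-50062 + 36443}} = \frac{1}{\left(\frac{1}{6741} + 33382\right) \frac{1}{-13619}} = \frac{1}{\frac{225028063}{6741} \left(- \frac{1}{13619}\right)} = \frac{1}{- \frac{225028063}{91805679}} = - \frac{91805679}{225028063}$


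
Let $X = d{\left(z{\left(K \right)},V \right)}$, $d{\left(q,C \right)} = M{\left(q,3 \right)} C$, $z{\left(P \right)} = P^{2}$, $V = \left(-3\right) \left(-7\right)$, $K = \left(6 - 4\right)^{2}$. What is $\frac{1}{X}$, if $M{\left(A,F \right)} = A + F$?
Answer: $\frac{1}{399} \approx 0.0025063$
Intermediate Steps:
$K = 4$ ($K = 2^{2} = 4$)
$V = 21$
$d{\left(q,C \right)} = C \left(3 + q\right)$ ($d{\left(q,C \right)} = \left(q + 3\right) C = \left(3 + q\right) C = C \left(3 + q\right)$)
$X = 399$ ($X = 21 \left(3 + 4^{2}\right) = 21 \left(3 + 16\right) = 21 \cdot 19 = 399$)
$\frac{1}{X} = \frac{1}{399}$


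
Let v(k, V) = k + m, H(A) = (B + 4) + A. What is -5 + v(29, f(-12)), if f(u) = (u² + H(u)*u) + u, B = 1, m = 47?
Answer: 71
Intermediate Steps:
H(A) = 5 + A (H(A) = (1 + 4) + A = 5 + A)
f(u) = u + u² + u*(5 + u) (f(u) = (u² + (5 + u)*u) + u = (u² + u*(5 + u)) + u = u + u² + u*(5 + u))
v(k, V) = 47 + k (v(k, V) = k + 47 = 47 + k)
-5 + v(29, f(-12)) = -5 + (47 + 29) = -5 + 76 = 71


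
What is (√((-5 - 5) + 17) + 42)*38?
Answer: 1596 + 38*√7 ≈ 1696.5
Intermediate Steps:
(√((-5 - 5) + 17) + 42)*38 = (√(-10 + 17) + 42)*38 = (√7 + 42)*38 = (42 + √7)*38 = 1596 + 38*√7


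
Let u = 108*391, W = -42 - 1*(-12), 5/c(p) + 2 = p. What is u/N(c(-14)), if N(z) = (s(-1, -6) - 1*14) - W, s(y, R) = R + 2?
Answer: 3519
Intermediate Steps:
c(p) = 5/(-2 + p)
s(y, R) = 2 + R
W = -30 (W = -42 + 12 = -30)
N(z) = 12 (N(z) = ((2 - 6) - 1*14) - 1*(-30) = (-4 - 14) + 30 = -18 + 30 = 12)
u = 42228
u/N(c(-14)) = 42228/12 = 42228*(1/12) = 3519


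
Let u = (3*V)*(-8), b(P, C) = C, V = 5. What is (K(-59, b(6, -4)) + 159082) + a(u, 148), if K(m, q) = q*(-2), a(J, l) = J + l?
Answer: 159118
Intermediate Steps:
u = -120 (u = (3*5)*(-8) = 15*(-8) = -120)
K(m, q) = -2*q
(K(-59, b(6, -4)) + 159082) + a(u, 148) = (-2*(-4) + 159082) + (-120 + 148) = (8 + 159082) + 28 = 159090 + 28 = 159118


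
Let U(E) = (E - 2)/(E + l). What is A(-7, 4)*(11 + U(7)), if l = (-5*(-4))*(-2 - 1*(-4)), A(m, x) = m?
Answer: -3654/47 ≈ -77.745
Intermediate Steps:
l = 40 (l = 20*(-2 + 4) = 20*2 = 40)
U(E) = (-2 + E)/(40 + E) (U(E) = (E - 2)/(E + 40) = (-2 + E)/(40 + E))
A(-7, 4)*(11 + U(7)) = -7*(11 + (-2 + 7)/(40 + 7)) = -7*(11 + 5/47) = -7*522/47 = -3654/47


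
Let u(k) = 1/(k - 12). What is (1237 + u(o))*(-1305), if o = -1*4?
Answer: -25827255/16 ≈ -1.6142e+6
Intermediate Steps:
o = -4
u(k) = 1/(-12 + k)
(1237 + u(o))*(-1305) = (1237 + 1/(-12 - 4))*(-1305) = (1237 + 1/(-16))*(-1305) = (1237 - 1/16)*(-1305) = (19791/16)*(-1305) = -25827255/16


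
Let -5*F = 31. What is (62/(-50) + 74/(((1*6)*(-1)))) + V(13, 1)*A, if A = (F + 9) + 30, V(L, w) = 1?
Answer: 1442/75 ≈ 19.227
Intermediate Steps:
F = -31/5 (F = -⅕*31 = -31/5 ≈ -6.2000)
A = 164/5 (A = (-31/5 + 9) + 30 = 14/5 + 30 = 164/5 ≈ 32.800)
(62/(-50) + 74/(((1*6)*(-1)))) + V(13, 1)*A = (62/(-50) + 74/(((1*6)*(-1)))) + 1*(164/5) = (62*(-1/50) + 74/((6*(-1)))) + 164/5 = (-31/25 + 74/(-6)) + 164/5 = (-31/25 + 74*(-⅙)) + 164/5 = (-31/25 - 37/3) + 164/5 = -1018/75 + 164/5 = 1442/75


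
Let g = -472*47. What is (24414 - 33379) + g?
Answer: -31149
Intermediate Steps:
g = -22184
(24414 - 33379) + g = (24414 - 33379) - 22184 = -8965 - 22184 = -31149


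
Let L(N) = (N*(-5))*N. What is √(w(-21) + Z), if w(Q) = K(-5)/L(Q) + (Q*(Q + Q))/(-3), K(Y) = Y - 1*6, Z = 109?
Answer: I*√2039570/105 ≈ 13.601*I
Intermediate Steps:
K(Y) = -6 + Y (K(Y) = Y - 6 = -6 + Y)
L(N) = -5*N² (L(N) = (-5*N)*N = -5*N²)
w(Q) = -2*Q²/3 + 11/(5*Q²) (w(Q) = (-6 - 5)/((-5*Q²)) + (Q*(Q + Q))/(-3) = -(-11)/(5*Q²) + (Q*(2*Q))*(-⅓) = 11/(5*Q²) + (2*Q²)*(-⅓) = 11/(5*Q²) - 2*Q²/3 = -2*Q²/3 + 11/(5*Q²))
√(w(-21) + Z) = √((1/15)*(33 - 10*(-21)⁴)/(-21)² + 109) = √((1/15)*(1/441)*(33 - 10*194481) + 109) = √((1/15)*(1/441)*(33 - 1944810) + 109) = √((1/15)*(1/441)*(-1944777) + 109) = √(-648259/2205 + 109) = √(-407914/2205) = I*√2039570/105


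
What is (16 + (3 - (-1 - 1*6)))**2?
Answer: 676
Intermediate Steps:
(16 + (3 - (-1 - 1*6)))**2 = (16 + (3 - (-1 - 6)))**2 = (16 + (3 - 1*(-7)))**2 = (16 + (3 + 7))**2 = (16 + 10)**2 = 26**2 = 676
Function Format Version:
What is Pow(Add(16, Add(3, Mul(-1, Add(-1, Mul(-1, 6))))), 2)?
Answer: 676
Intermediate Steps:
Pow(Add(16, Add(3, Mul(-1, Add(-1, Mul(-1, 6))))), 2) = Pow(Add(16, Add(3, Mul(-1, Add(-1, -6)))), 2) = Pow(Add(16, Add(3, Mul(-1, -7))), 2) = Pow(Add(16, Add(3, 7)), 2) = Pow(Add(16, 10), 2) = Pow(26, 2) = 676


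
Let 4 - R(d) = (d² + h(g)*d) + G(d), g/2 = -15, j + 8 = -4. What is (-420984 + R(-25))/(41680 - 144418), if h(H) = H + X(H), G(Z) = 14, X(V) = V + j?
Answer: 423419/102738 ≈ 4.1213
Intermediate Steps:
j = -12 (j = -8 - 4 = -12)
X(V) = -12 + V (X(V) = V - 12 = -12 + V)
g = -30 (g = 2*(-15) = -30)
h(H) = -12 + 2*H (h(H) = H + (-12 + H) = -12 + 2*H)
R(d) = -10 - d² + 72*d (R(d) = 4 - ((d² + (-12 + 2*(-30))*d) + 14) = 4 - ((d² + (-12 - 60)*d) + 14) = 4 - ((d² - 72*d) + 14) = 4 - (14 + d² - 72*d) = 4 + (-14 - d² + 72*d) = -10 - d² + 72*d)
(-420984 + R(-25))/(41680 - 144418) = (-420984 + (-10 - 1*(-25)² + 72*(-25)))/(41680 - 144418) = (-420984 + (-10 - 1*625 - 1800))/(-102738) = (-420984 + (-10 - 625 - 1800))*(-1/102738) = (-420984 - 2435)*(-1/102738) = -423419*(-1/102738) = 423419/102738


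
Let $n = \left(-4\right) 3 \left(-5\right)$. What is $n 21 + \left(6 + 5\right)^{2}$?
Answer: $1381$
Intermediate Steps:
$n = 60$ ($n = \left(-12\right) \left(-5\right) = 60$)
$n 21 + \left(6 + 5\right)^{2} = 60 \cdot 21 + \left(6 + 5\right)^{2} = 1260 + 11^{2} = 1260 + 121 = 1381$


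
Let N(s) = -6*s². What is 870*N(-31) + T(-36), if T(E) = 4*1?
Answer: -5016416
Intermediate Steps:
T(E) = 4
870*N(-31) + T(-36) = 870*(-6*(-31)²) + 4 = 870*(-6*961) + 4 = 870*(-5766) + 4 = -5016420 + 4 = -5016416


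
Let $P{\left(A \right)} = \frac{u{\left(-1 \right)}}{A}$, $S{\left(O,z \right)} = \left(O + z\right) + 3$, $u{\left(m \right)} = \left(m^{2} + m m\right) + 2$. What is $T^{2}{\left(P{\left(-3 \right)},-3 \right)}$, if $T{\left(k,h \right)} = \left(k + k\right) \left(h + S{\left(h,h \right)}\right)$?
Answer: $256$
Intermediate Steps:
$u{\left(m \right)} = 2 + 2 m^{2}$ ($u{\left(m \right)} = \left(m^{2} + m^{2}\right) + 2 = 2 m^{2} + 2 = 2 + 2 m^{2}$)
$S{\left(O,z \right)} = 3 + O + z$
$P{\left(A \right)} = \frac{4}{A}$ ($P{\left(A \right)} = \frac{2 + 2 \left(-1\right)^{2}}{A} = \frac{2 + 2 \cdot 1}{A} = \frac{2 + 2}{A} = \frac{4}{A}$)
$T{\left(k,h \right)} = 2 k \left(3 + 3 h\right)$ ($T{\left(k,h \right)} = \left(k + k\right) \left(h + \left(3 + h + h\right)\right) = 2 k \left(h + \left(3 + 2 h\right)\right) = 2 k \left(3 + 3 h\right)$)
$T^{2}{\left(P{\left(-3 \right)},-3 \right)} = \left(6 \frac{4}{-3} \left(1 - 3\right)\right)^{2} = \left(6 \cdot 4 \left(- \frac{1}{3}\right) \left(-2\right)\right)^{2} = \left(6 \left(- \frac{4}{3}\right) \left(-2\right)\right)^{2} = 16^{2} = 256$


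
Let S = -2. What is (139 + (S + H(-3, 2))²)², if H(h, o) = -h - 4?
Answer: 21904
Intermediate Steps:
H(h, o) = -4 - h
(139 + (S + H(-3, 2))²)² = (139 + (-2 + (-4 - 1*(-3)))²)² = (139 + (-2 + (-4 + 3))²)² = (139 + (-2 - 1)²)² = (139 + (-3)²)² = (139 + 9)² = 148² = 21904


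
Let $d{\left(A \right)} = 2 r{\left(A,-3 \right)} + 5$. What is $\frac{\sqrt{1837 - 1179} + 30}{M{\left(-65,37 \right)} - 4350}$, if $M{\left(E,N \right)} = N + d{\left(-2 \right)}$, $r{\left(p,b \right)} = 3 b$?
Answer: $- \frac{5}{721} - \frac{\sqrt{658}}{4326} \approx -0.012864$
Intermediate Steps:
$d{\left(A \right)} = -13$ ($d{\left(A \right)} = 2 \cdot 3 \left(-3\right) + 5 = 2 \left(-9\right) + 5 = -18 + 5 = -13$)
$M{\left(E,N \right)} = -13 + N$ ($M{\left(E,N \right)} = N - 13 = -13 + N$)
$\frac{\sqrt{1837 - 1179} + 30}{M{\left(-65,37 \right)} - 4350} = \frac{\sqrt{1837 - 1179} + 30}{\left(-13 + 37\right) - 4350} = \frac{\sqrt{658} + 30}{24 - 4350} = \frac{30 + \sqrt{658}}{-4326} = \left(30 + \sqrt{658}\right) \left(- \frac{1}{4326}\right) = - \frac{5}{721} - \frac{\sqrt{658}}{4326}$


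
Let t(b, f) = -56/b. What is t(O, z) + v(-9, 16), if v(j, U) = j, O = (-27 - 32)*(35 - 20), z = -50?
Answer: -7909/885 ≈ -8.9367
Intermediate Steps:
O = -885 (O = -59*15 = -885)
t(O, z) + v(-9, 16) = -56/(-885) - 9 = -56*(-1/885) - 9 = 56/885 - 9 = -7909/885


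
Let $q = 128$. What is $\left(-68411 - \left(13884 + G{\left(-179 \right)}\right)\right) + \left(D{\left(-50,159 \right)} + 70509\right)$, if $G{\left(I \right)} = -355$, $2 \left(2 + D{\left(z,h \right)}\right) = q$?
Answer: $-11369$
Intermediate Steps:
$D{\left(z,h \right)} = 62$ ($D{\left(z,h \right)} = -2 + \frac{1}{2} \cdot 128 = -2 + 64 = 62$)
$\left(-68411 - \left(13884 + G{\left(-179 \right)}\right)\right) + \left(D{\left(-50,159 \right)} + 70509\right) = \left(-68411 - 13529\right) + \left(62 + 70509\right) = \left(-68411 + \left(-13884 + 355\right)\right) + 70571 = \left(-68411 - 13529\right) + 70571 = -81940 + 70571 = -11369$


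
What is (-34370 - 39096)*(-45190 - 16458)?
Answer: 4529031968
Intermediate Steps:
(-34370 - 39096)*(-45190 - 16458) = -73466*(-61648) = 4529031968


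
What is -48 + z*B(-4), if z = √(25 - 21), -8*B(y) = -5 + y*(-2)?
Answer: -195/4 ≈ -48.750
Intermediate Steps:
B(y) = 5/8 + y/4 (B(y) = -(-5 + y*(-2))/8 = -(-5 - 2*y)/8 = 5/8 + y/4)
z = 2 (z = √4 = 2)
-48 + z*B(-4) = -48 + 2*(5/8 + (¼)*(-4)) = -48 + 2*(5/8 - 1) = -48 + 2*(-3/8) = -48 - ¾ = -195/4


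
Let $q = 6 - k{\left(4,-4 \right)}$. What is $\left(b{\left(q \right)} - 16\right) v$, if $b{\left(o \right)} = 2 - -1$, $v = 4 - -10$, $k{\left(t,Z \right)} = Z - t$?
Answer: $-182$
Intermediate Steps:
$q = 14$ ($q = 6 - \left(-4 - 4\right) = 6 - -8 = 6 + 8 = 14$)
$v = 14$ ($v = 4 + 10 = 14$)
$b{\left(o \right)} = 3$ ($b{\left(o \right)} = 2 + 1 = 3$)
$\left(b{\left(q \right)} - 16\right) v = \left(3 - 16\right) 14 = \left(-13\right) 14 = -182$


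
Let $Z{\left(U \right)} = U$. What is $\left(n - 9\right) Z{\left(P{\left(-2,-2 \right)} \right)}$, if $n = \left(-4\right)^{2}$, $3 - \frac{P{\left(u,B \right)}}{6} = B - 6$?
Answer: $462$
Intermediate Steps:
$P{\left(u,B \right)} = 54 - 6 B$ ($P{\left(u,B \right)} = 18 - 6 \left(B - 6\right) = 18 - 6 \left(-6 + B\right) = 18 - \left(-36 + 6 B\right) = 54 - 6 B$)
$n = 16$
$\left(n - 9\right) Z{\left(P{\left(-2,-2 \right)} \right)} = \left(16 - 9\right) \left(54 - -12\right) = 7 \left(54 + 12\right) = 7 \cdot 66 = 462$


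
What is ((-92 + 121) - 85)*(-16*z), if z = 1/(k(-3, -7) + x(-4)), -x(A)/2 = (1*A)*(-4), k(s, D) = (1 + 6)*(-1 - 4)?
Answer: -896/67 ≈ -13.373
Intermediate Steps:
k(s, D) = -35 (k(s, D) = 7*(-5) = -35)
x(A) = 8*A (x(A) = -2*1*A*(-4) = -2*A*(-4) = -(-8)*A = 8*A)
z = -1/67 (z = 1/(-35 + 8*(-4)) = 1/(-35 - 32) = 1/(-67) = -1/67 ≈ -0.014925)
((-92 + 121) - 85)*(-16*z) = ((-92 + 121) - 85)*(-16*(-1/67)) = (29 - 85)*(16/67) = -56*16/67 = -896/67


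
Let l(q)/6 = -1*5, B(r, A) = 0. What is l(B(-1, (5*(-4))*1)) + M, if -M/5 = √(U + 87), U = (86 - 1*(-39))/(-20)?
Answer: -30 - 5*√323/2 ≈ -74.931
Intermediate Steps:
U = -25/4 (U = (86 + 39)*(-1/20) = 125*(-1/20) = -25/4 ≈ -6.2500)
M = -5*√323/2 (M = -5*√(-25/4 + 87) = -5*√323/2 ≈ -44.930)
l(q) = -30 (l(q) = 6*(-1*5) = 6*(-5) = -30)
l(B(-1, (5*(-4))*1)) + M = -30 - 5*√323/2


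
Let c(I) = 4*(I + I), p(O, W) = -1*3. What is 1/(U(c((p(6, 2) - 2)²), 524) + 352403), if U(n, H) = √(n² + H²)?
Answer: 352403/124187559833 - 4*√19661/124187559833 ≈ 2.8332e-6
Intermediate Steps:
p(O, W) = -3
c(I) = 8*I (c(I) = 4*(2*I) = 8*I)
U(n, H) = √(H² + n²)
1/(U(c((p(6, 2) - 2)²), 524) + 352403) = 1/(√(524² + (8*(-3 - 2)²)²) + 352403) = 1/(√(274576 + (8*(-5)²)²) + 352403) = 1/(√(274576 + (8*25)²) + 352403) = 1/(√(274576 + 200²) + 352403) = 1/(√(274576 + 40000) + 352403) = 1/(√314576 + 352403) = 1/(4*√19661 + 352403) = 1/(352403 + 4*√19661)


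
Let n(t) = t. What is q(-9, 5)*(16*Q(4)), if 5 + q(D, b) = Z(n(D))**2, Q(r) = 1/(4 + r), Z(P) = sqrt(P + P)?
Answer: -46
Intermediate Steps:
Z(P) = sqrt(2)*sqrt(P) (Z(P) = sqrt(2*P) = sqrt(2)*sqrt(P))
q(D, b) = -5 + 2*D (q(D, b) = -5 + (sqrt(2)*sqrt(D))**2 = -5 + 2*D)
q(-9, 5)*(16*Q(4)) = (-5 + 2*(-9))*(16/(4 + 4)) = (-5 - 18)*(16/8) = -368/8 = -23*2 = -46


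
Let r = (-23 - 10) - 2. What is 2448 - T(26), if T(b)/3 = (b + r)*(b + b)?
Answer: 3852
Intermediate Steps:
r = -35 (r = -33 - 2 = -35)
T(b) = 6*b*(-35 + b) (T(b) = 3*((b - 35)*(b + b)) = 3*((-35 + b)*(2*b)) = 3*(2*b*(-35 + b)) = 6*b*(-35 + b))
2448 - T(26) = 2448 - 6*26*(-35 + 26) = 2448 - 6*26*(-9) = 2448 - 1*(-1404) = 2448 + 1404 = 3852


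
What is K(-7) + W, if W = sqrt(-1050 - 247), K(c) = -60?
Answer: -60 + I*sqrt(1297) ≈ -60.0 + 36.014*I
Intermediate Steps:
W = I*sqrt(1297) (W = sqrt(-1297) = I*sqrt(1297) ≈ 36.014*I)
K(-7) + W = -60 + I*sqrt(1297)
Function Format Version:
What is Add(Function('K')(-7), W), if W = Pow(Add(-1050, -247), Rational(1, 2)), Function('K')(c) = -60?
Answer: Add(-60, Mul(I, Pow(1297, Rational(1, 2)))) ≈ Add(-60.000, Mul(36.014, I))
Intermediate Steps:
W = Mul(I, Pow(1297, Rational(1, 2))) (W = Pow(-1297, Rational(1, 2)) = Mul(I, Pow(1297, Rational(1, 2))) ≈ Mul(36.014, I))
Add(Function('K')(-7), W) = Add(-60, Mul(I, Pow(1297, Rational(1, 2))))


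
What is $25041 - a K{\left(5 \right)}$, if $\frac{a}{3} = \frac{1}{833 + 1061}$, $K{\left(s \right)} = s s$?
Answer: $\frac{47427579}{1894} \approx 25041.0$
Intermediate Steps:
$K{\left(s \right)} = s^{2}$
$a = \frac{3}{1894}$ ($a = \frac{3}{833 + 1061} = \frac{3}{1894} \approx 0.0015839$)
$25041 - a K{\left(5 \right)} = 25041 - \frac{3 \cdot 5^{2}}{1894} = 25041 - \frac{3}{1894} \cdot 25 = 25041 - \frac{75}{1894} = \frac{47427579}{1894}$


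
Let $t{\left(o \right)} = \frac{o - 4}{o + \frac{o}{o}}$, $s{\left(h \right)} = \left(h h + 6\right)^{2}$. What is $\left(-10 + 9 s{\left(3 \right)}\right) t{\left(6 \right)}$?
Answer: $\frac{4030}{7} \approx 575.71$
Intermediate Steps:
$s{\left(h \right)} = \left(6 + h^{2}\right)^{2}$ ($s{\left(h \right)} = \left(h^{2} + 6\right)^{2} = \left(6 + h^{2}\right)^{2}$)
$t{\left(o \right)} = \frac{-4 + o}{1 + o}$ ($t{\left(o \right)} = \frac{-4 + o}{o + 1} = \frac{-4 + o}{1 + o}$)
$\left(-10 + 9 s{\left(3 \right)}\right) t{\left(6 \right)} = \left(-10 + 9 \left(6 + 3^{2}\right)^{2}\right) \frac{-4 + 6}{1 + 6} = \left(-10 + 9 \left(6 + 9\right)^{2}\right) \frac{1}{7} \cdot 2 = \left(-10 + 9 \cdot 15^{2}\right) \frac{1}{7} \cdot 2 = \left(-10 + 9 \cdot 225\right) \frac{2}{7} = \left(-10 + 2025\right) \frac{2}{7} = 2015 \cdot \frac{2}{7} = \frac{4030}{7}$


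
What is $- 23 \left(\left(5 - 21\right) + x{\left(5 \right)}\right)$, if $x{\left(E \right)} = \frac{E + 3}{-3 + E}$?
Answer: $276$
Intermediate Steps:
$x{\left(E \right)} = \frac{3 + E}{-3 + E}$
$- 23 \left(\left(5 - 21\right) + x{\left(5 \right)}\right) = - 23 \left(\left(5 - 21\right) + \frac{3 + 5}{-3 + 5}\right) = - 23 \left(-16 + \frac{1}{2} \cdot 8\right) = - 23 \left(-16 + 4\right) = \left(-23\right) \left(-12\right) = 276$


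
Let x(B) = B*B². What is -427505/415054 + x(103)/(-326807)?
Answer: -593252338793/135642552578 ≈ -4.3736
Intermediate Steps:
x(B) = B³
-427505/415054 + x(103)/(-326807) = -427505/415054 + 103³/(-326807) = -427505*1/415054 + 1092727*(-1/326807) = -427505/415054 - 1092727/326807 = -593252338793/135642552578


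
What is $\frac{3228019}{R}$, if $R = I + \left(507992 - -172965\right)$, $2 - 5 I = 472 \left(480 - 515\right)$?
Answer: $\frac{16140095}{3421307} \approx 4.7175$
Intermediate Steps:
$I = \frac{16522}{5}$ ($I = \frac{2}{5} - \frac{472 \left(480 - 515\right)}{5} = \frac{2}{5} - \frac{472 \left(-35\right)}{5} = \frac{2}{5} - -3304 = \frac{2}{5} + 3304 = \frac{16522}{5} \approx 3304.4$)
$R = \frac{3421307}{5}$ ($R = \frac{16522}{5} + \left(507992 - -172965\right) = \frac{16522}{5} + \left(507992 + 172965\right) = \frac{16522}{5} + 680957 = \frac{3421307}{5} \approx 6.8426 \cdot 10^{5}$)
$\frac{3228019}{R} = \frac{3228019}{\frac{3421307}{5}} = 3228019 \cdot \frac{5}{3421307} = \frac{16140095}{3421307}$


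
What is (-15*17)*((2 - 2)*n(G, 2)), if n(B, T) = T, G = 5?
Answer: 0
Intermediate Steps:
(-15*17)*((2 - 2)*n(G, 2)) = (-15*17)*((2 - 2)*2) = -0*2 = -255*0 = 0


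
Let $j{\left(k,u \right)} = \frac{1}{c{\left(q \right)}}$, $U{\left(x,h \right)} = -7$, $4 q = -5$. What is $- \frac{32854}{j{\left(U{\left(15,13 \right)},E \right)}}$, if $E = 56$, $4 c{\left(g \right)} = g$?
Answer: $\frac{82135}{8} \approx 10267.0$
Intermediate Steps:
$q = - \frac{5}{4}$ ($q = \frac{1}{4} \left(-5\right) = - \frac{5}{4} \approx -1.25$)
$c{\left(g \right)} = \frac{g}{4}$
$j{\left(k,u \right)} = - \frac{16}{5}$ ($j{\left(k,u \right)} = \frac{1}{\frac{1}{4} \left(- \frac{5}{4}\right)} = \frac{1}{- \frac{5}{16}} = - \frac{16}{5}$)
$- \frac{32854}{j{\left(U{\left(15,13 \right)},E \right)}} = - \frac{32854}{- \frac{16}{5}} = \left(-32854\right) \left(- \frac{5}{16}\right) = \frac{82135}{8}$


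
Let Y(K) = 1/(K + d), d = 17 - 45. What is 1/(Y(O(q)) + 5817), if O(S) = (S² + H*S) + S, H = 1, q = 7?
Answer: 35/203596 ≈ 0.00017191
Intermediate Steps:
O(S) = S² + 2*S (O(S) = (S² + 1*S) + S = (S² + S) + S = (S + S²) + S = S² + 2*S)
d = -28
Y(K) = 1/(-28 + K) (Y(K) = 1/(K - 28) = 1/(-28 + K))
1/(Y(O(q)) + 5817) = 1/(1/(-28 + 7*(2 + 7)) + 5817) = 1/(1/(-28 + 7*9) + 5817) = 1/(1/(-28 + 63) + 5817) = 1/(1/35 + 5817) = 1/(203596/35) = 35/203596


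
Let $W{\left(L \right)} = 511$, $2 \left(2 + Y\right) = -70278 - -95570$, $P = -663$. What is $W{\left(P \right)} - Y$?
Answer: $-12133$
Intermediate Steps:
$Y = 12644$ ($Y = -2 + \frac{-70278 - -95570}{2} = -2 + \frac{-70278 + 95570}{2} = -2 + \frac{1}{2} \cdot 25292 = -2 + 12646 = 12644$)
$W{\left(P \right)} - Y = 511 - 12644 = -12133$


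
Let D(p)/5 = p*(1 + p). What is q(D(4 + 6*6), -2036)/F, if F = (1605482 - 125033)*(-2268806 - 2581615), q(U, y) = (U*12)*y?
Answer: 66780800/2393600306343 ≈ 2.7900e-5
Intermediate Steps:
D(p) = 5*p*(1 + p) (D(p) = 5*(p*(1 + p)) = 5*p*(1 + p))
q(U, y) = 12*U*y (q(U, y) = (12*U)*y = 12*U*y)
F = -7180800919029 (F = 1480449*(-4850421) = -7180800919029)
q(D(4 + 6*6), -2036)/F = (12*(5*(4 + 6*6)*(1 + (4 + 6*6)))*(-2036))/(-7180800919029) = (12*(5*(4 + 36)*(1 + (4 + 36)))*(-2036))*(-1/7180800919029) = (12*(5*40*(1 + 40))*(-2036))*(-1/7180800919029) = (12*(5*40*41)*(-2036))*(-1/7180800919029) = (12*8200*(-2036))*(-1/7180800919029) = -200342400*(-1/7180800919029) = 66780800/2393600306343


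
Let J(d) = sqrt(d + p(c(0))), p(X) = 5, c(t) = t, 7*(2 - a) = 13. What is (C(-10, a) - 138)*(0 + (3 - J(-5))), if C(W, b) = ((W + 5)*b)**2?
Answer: -20211/49 ≈ -412.47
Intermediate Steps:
a = 1/7 (a = 2 - 1/7*13 = 2 - 13/7 = 1/7 ≈ 0.14286)
J(d) = sqrt(5 + d) (J(d) = sqrt(d + 5) = sqrt(5 + d))
C(W, b) = b**2*(5 + W)**2 (C(W, b) = ((5 + W)*b)**2 = (b*(5 + W))**2 = b**2*(5 + W)**2)
(C(-10, a) - 138)*(0 + (3 - J(-5))) = ((1/7)**2*(5 - 10)**2 - 138)*(0 + (3 - sqrt(5 - 5))) = ((1/49)*(-5)**2 - 138)*(0 + (3 - sqrt(0))) = ((1/49)*25 - 138)*(0 + (3 - 1*0)) = (25/49 - 138)*(0 + (3 + 0)) = -6737*(0 + 3)/49 = -6737/49*3 = -20211/49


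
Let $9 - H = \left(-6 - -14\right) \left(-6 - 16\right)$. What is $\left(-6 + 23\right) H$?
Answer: $3145$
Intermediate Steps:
$H = 185$ ($H = 9 - \left(-6 - -14\right) \left(-6 - 16\right) = 9 - \left(-6 + 14\right) \left(-22\right) = 9 - 8 \left(-22\right) = 9 - -176 = 9 + 176 = 185$)
$\left(-6 + 23\right) H = \left(-6 + 23\right) 185 = 17 \cdot 185 = 3145$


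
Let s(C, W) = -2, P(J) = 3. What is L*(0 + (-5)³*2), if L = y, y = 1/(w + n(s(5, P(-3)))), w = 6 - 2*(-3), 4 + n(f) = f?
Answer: -125/3 ≈ -41.667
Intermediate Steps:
n(f) = -4 + f
w = 12 (w = 6 + 6 = 12)
y = ⅙ (y = 1/(12 + (-4 - 2)) = 1/(12 - 6) = 1/6 = ⅙ ≈ 0.16667)
L = ⅙ ≈ 0.16667
L*(0 + (-5)³*2) = (0 + (-5)³*2)/6 = (0 - 125*2)/6 = (0 - 250)/6 = (⅙)*(-250) = -125/3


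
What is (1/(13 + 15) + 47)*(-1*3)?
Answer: -3951/28 ≈ -141.11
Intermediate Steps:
(1/(13 + 15) + 47)*(-1*3) = (1/28 + 47)*(-3) = (1317/28)*(-3) = -3951/28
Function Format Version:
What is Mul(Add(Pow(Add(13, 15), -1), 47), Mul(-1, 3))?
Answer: Rational(-3951, 28) ≈ -141.11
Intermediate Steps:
Mul(Add(Pow(Add(13, 15), -1), 47), Mul(-1, 3)) = Mul(Add(Pow(28, -1), 47), -3) = Mul(Add(Rational(1, 28), 47), -3) = Mul(Rational(1317, 28), -3) = Rational(-3951, 28)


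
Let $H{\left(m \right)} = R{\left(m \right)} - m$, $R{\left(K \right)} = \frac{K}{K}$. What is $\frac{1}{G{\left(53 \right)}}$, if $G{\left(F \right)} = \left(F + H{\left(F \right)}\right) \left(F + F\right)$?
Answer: $\frac{1}{106} \approx 0.009434$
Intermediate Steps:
$R{\left(K \right)} = 1$
$H{\left(m \right)} = 1 - m$
$G{\left(F \right)} = 2 F$ ($G{\left(F \right)} = \left(F - \left(-1 + F\right)\right) \left(F + F\right) = 1 \cdot 2 F = 2 F$)
$\frac{1}{G{\left(53 \right)}} = \frac{1}{2 \cdot 53} = \frac{1}{106}$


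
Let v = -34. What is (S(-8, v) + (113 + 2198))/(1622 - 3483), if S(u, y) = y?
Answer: -2277/1861 ≈ -1.2235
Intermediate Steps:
(S(-8, v) + (113 + 2198))/(1622 - 3483) = (-34 + (113 + 2198))/(1622 - 3483) = (-34 + 2311)/(-1861) = 2277*(-1/1861) = -2277/1861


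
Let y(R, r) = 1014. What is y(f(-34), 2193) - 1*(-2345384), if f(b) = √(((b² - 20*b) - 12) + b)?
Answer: 2346398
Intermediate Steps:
f(b) = √(-12 + b² - 19*b) (f(b) = √((-12 + b² - 20*b) + b) = √(-12 + b² - 19*b))
y(f(-34), 2193) - 1*(-2345384) = 1014 - 1*(-2345384) = 1014 + 2345384 = 2346398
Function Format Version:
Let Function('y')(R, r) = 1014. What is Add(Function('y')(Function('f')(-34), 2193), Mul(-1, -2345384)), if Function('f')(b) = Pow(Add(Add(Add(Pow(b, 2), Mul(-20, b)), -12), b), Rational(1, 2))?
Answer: 2346398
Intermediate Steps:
Function('f')(b) = Pow(Add(-12, Pow(b, 2), Mul(-19, b)), Rational(1, 2)) (Function('f')(b) = Pow(Add(Add(-12, Pow(b, 2), Mul(-20, b)), b), Rational(1, 2)) = Pow(Add(-12, Pow(b, 2), Mul(-19, b)), Rational(1, 2)))
Add(Function('y')(Function('f')(-34), 2193), Mul(-1, -2345384)) = Add(1014, Mul(-1, -2345384)) = Add(1014, 2345384) = 2346398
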